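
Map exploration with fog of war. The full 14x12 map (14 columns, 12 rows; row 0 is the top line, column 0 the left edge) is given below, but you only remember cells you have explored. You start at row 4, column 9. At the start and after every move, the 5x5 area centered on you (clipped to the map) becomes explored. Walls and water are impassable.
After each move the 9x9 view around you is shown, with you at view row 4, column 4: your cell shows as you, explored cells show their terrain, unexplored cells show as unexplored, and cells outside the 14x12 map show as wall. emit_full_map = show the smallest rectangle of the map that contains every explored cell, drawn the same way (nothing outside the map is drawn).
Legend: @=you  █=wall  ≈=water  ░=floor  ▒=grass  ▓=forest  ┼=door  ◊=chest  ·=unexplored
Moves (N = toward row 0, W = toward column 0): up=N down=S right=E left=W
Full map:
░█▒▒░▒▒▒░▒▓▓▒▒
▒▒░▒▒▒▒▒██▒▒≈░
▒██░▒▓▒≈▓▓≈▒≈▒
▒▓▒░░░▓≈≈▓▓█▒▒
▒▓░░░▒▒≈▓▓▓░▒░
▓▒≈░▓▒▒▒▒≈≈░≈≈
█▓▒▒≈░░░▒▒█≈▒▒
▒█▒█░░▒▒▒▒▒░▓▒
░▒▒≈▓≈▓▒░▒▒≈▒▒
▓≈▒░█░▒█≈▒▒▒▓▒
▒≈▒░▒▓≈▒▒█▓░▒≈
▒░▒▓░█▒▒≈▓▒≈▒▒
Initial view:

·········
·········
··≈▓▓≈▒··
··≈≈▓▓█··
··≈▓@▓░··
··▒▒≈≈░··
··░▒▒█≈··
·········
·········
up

█████████
·········
··▒██▒▒··
··≈▓▓≈▒··
··≈≈@▓█··
··≈▓▓▓░··
··▒▒≈≈░··
··░▒▒█≈··
·········

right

█████████
········█
·▒██▒▒≈·█
·≈▓▓≈▒≈·█
·≈≈▓@█▒·█
·≈▓▓▓░▒·█
·▒▒≈≈░≈·█
·░▒▒█≈··█
········█

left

█████████
·········
··▒██▒▒≈·
··≈▓▓≈▒≈·
··≈≈@▓█▒·
··≈▓▓▓░▒·
··▒▒≈≈░≈·
··░▒▒█≈··
·········

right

█████████
········█
·▒██▒▒≈·█
·≈▓▓≈▒≈·█
·≈≈▓@█▒·█
·≈▓▓▓░▒·█
·▒▒≈≈░≈·█
·░▒▒█≈··█
········█

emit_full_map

▒██▒▒≈
≈▓▓≈▒≈
≈≈▓@█▒
≈▓▓▓░▒
▒▒≈≈░≈
░▒▒█≈·

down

········█
·▒██▒▒≈·█
·≈▓▓≈▒≈·█
·≈≈▓▓█▒·█
·≈▓▓@░▒·█
·▒▒≈≈░≈·█
·░▒▒█≈▒·█
········█
········█

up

█████████
········█
·▒██▒▒≈·█
·≈▓▓≈▒≈·█
·≈≈▓@█▒·█
·≈▓▓▓░▒·█
·▒▒≈≈░≈·█
·░▒▒█≈▒·█
········█

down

········█
·▒██▒▒≈·█
·≈▓▓≈▒≈·█
·≈≈▓▓█▒·█
·≈▓▓@░▒·█
·▒▒≈≈░≈·█
·░▒▒█≈▒·█
········█
········█

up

█████████
········█
·▒██▒▒≈·█
·≈▓▓≈▒≈·█
·≈≈▓@█▒·█
·≈▓▓▓░▒·█
·▒▒≈≈░≈·█
·░▒▒█≈▒·█
········█


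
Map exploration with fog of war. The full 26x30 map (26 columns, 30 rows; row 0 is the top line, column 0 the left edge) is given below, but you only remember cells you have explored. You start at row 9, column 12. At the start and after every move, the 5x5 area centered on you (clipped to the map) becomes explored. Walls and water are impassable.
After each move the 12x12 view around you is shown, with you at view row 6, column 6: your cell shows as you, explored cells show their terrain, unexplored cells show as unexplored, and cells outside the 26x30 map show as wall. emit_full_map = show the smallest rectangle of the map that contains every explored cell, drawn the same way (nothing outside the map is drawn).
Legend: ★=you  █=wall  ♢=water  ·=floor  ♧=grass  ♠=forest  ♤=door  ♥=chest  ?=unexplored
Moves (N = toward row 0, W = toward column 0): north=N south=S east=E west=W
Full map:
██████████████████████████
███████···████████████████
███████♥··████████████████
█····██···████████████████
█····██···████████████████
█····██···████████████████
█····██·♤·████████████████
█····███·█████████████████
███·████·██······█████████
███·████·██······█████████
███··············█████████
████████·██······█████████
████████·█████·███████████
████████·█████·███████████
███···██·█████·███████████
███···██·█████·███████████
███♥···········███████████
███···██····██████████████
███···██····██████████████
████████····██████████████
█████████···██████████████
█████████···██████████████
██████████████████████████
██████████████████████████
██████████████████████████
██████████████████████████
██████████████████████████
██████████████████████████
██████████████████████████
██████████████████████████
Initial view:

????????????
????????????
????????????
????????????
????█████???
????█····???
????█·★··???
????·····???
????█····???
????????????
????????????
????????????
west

????????????
????????????
????????????
????????????
????██████??
????██····??
????██★···??
????······??
????██····??
????????????
????????????
????????????

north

????????????
????????????
????????????
????????????
????·████???
????██████??
????██★···??
????██····??
????······??
????██····??
????????????
????????????

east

????????????
????????????
????????????
????????????
???·█████???
???██████???
???██·★··???
???██····???
???······???
???██····???
????????????
????????????

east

????????????
????????????
????????????
????????????
??·██████???
??███████???
??██··★··???
??██·····???
??·······???
??██····????
????????????
????????????

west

????????????
????????????
????????????
????????????
???·██████??
???███████??
???██·★···??
???██·····??
???·······??
???██····???
????????????
????????????

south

????????????
????????????
????????????
???·██████??
???███████??
???██·····??
???██·★···??
???·······??
???██····???
????????????
????????????
????????????

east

????????????
????????????
????????????
??·██████???
??███████???
??██·····???
??██··★··???
??·······???
??██·····???
????????????
????????????
????????????

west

????????????
????????????
????????????
???·██████??
???███████??
???██·····??
???██·★···??
???·······??
???██·····??
????????????
????????????
????????????

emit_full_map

·██████
███████
██·····
██·★···
·······
██·····

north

????????????
????????????
????????????
????????????
???·██████??
???███████??
???██·★···??
???██·····??
???·······??
???██·····??
????????????
????????????

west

????????????
????????????
????????????
????????????
????·██████?
????███████?
????██★····?
????██·····?
????·······?
????██·····?
????????????
????????????

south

????????????
????????????
????????????
????·██████?
????███████?
????██·····?
????██★····?
????·······?
????██·····?
????????????
????????????
????????????

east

????????????
????????????
????????????
???·██████??
???███████??
???██·····??
???██·★···??
???·······??
???██·····??
????????????
????????????
????????????

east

????????????
????????????
????????????
??·██████???
??███████???
??██·····???
??██··★··???
??·······???
??██·····???
????????????
????????????
????????????


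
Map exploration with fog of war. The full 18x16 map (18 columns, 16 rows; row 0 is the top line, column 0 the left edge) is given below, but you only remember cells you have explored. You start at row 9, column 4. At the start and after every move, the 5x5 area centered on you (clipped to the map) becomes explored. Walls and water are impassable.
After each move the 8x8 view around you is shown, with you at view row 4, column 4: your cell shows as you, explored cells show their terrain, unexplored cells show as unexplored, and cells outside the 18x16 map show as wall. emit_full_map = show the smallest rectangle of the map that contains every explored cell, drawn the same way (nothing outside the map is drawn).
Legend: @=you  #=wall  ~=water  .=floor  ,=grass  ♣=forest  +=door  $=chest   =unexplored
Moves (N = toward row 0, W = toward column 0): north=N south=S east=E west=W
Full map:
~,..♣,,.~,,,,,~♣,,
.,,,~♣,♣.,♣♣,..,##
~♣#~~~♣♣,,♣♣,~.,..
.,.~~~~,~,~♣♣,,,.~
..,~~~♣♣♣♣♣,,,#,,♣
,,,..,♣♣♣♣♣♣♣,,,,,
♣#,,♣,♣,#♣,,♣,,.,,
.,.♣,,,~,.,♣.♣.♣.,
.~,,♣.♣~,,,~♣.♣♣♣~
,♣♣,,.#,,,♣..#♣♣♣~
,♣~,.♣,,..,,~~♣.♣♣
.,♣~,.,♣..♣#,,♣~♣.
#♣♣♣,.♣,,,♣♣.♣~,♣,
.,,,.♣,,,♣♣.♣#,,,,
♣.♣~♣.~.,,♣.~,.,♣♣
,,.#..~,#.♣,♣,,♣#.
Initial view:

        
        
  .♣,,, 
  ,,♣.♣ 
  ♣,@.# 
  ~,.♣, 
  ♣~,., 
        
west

#       
#       
# ,.♣,,,
# ~,,♣.♣
# ♣♣@,.#
# ♣~,.♣,
# ,♣~,.,
#       

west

##      
##      
##.,.♣,,
##.~,,♣.
##,♣@,,.
##,♣~,.♣
##.,♣~,.
##      

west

###     
###     
###.,.♣,
###.~,,♣
###,@♣,,
###,♣~,.
###.,♣~,
###     

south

###     
###.,.♣,
###.~,,♣
###,♣♣,,
###,@~,.
###.,♣~,
####♣♣♣ 
###     

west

####    
####.,.♣
####.~,,
####,♣♣,
####@♣~,
####.,♣~
#####♣♣♣
####    

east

###     
###.,.♣,
###.~,,♣
###,♣♣,,
###,@~,.
###.,♣~,
####♣♣♣ 
###     

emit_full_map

.,.♣,,,
.~,,♣.♣
,♣♣,,.#
,@~,.♣,
.,♣~,.,
#♣♣♣   

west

####    
####.,.♣
####.~,,
####,♣♣,
####@♣~,
####.,♣~
#####♣♣♣
####    

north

####    
####    
####.,.♣
####.~,,
####@♣♣,
####,♣~,
####.,♣~
#####♣♣♣


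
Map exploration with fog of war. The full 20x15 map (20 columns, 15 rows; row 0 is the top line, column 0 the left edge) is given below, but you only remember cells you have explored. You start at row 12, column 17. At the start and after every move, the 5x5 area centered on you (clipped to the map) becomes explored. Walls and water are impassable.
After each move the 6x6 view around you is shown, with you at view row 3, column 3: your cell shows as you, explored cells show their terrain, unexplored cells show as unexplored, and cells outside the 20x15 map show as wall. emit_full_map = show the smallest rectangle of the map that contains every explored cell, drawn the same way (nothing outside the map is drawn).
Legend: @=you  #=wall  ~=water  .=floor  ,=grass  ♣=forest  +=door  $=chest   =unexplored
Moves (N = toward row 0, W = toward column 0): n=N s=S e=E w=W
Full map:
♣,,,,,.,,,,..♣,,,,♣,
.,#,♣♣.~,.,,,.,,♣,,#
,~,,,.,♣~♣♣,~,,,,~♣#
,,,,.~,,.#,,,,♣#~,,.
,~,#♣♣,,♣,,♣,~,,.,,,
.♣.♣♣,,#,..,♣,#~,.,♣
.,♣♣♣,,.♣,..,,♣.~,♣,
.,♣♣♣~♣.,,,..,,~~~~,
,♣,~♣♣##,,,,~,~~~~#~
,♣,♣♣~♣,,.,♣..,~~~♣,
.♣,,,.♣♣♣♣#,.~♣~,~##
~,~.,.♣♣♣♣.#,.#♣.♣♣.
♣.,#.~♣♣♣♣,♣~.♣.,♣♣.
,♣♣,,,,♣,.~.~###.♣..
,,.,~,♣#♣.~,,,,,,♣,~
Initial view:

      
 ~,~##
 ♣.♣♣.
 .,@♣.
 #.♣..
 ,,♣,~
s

 ~,~##
 ♣.♣♣.
 .,♣♣.
 #.@..
 ,,♣,~
######

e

~,~###
♣.♣♣.#
.,♣♣.#
#.♣@.#
,,♣,~#
######

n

     #
~,~###
♣.♣♣.#
.,♣@.#
#.♣..#
,,♣,~#

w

      
 ~,~##
 ♣.♣♣.
 .,@♣.
 #.♣..
 ,,♣,~

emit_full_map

~,~##
♣.♣♣.
.,@♣.
#.♣..
,,♣,~

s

 ~,~##
 ♣.♣♣.
 .,♣♣.
 #.@..
 ,,♣,~
######

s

 ♣.♣♣.
 .,♣♣.
 #.♣..
 ,,@,~
######
######

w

  ♣.♣♣
 ♣.,♣♣
 ##.♣.
 ,,@♣,
######
######

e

 ♣.♣♣.
♣.,♣♣.
##.♣..
,,,@,~
######
######

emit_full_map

 ~,~##
 ♣.♣♣.
♣.,♣♣.
##.♣..
,,,@,~

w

  ♣.♣♣
 ♣.,♣♣
 ##.♣.
 ,,@♣,
######
######

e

 ♣.♣♣.
♣.,♣♣.
##.♣..
,,,@,~
######
######

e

♣.♣♣.#
.,♣♣.#
#.♣..#
,,♣@~#
######
######


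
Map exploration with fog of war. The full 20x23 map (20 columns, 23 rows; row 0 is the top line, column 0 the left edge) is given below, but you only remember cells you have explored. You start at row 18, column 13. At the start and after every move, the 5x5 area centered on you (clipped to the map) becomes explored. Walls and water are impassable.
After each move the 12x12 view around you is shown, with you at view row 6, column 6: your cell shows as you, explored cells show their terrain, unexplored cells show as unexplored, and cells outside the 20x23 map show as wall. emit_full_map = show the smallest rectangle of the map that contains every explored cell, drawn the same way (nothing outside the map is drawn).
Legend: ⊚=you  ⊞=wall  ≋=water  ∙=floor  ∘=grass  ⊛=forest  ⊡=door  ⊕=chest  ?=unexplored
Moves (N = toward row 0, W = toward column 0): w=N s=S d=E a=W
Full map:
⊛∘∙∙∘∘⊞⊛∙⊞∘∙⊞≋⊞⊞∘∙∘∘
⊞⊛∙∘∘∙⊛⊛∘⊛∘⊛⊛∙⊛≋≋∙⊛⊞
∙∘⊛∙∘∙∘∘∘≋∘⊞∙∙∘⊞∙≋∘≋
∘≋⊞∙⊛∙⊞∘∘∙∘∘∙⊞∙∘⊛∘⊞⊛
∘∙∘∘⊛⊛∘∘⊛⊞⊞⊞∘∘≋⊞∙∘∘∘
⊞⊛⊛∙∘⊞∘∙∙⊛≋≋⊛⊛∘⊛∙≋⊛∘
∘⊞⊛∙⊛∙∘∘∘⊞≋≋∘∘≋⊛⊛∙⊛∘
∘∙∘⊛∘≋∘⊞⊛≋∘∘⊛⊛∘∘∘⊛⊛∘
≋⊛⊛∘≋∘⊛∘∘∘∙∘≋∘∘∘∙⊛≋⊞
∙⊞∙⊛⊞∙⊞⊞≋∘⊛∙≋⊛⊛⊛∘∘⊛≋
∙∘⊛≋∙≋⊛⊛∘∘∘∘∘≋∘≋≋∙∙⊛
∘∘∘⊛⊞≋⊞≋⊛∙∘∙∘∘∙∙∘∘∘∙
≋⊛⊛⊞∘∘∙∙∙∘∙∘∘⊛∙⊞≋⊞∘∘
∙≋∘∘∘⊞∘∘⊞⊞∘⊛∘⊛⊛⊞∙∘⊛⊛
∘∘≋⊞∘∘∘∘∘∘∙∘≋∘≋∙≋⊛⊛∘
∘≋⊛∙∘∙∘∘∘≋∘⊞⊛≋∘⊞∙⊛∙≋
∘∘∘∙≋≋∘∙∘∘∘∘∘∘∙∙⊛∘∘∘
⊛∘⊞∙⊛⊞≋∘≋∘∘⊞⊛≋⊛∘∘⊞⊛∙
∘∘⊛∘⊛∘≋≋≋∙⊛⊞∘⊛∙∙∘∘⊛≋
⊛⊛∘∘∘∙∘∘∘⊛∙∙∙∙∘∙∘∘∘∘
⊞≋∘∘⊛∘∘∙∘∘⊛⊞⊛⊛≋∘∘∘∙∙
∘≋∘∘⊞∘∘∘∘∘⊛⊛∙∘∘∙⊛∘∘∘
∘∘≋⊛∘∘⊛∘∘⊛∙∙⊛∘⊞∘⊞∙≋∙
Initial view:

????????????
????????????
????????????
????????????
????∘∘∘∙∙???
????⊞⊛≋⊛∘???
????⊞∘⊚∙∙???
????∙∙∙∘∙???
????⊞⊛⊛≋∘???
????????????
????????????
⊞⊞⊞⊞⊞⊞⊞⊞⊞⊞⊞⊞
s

????????????
????????????
????????????
????∘∘∘∙∙???
????⊞⊛≋⊛∘???
????⊞∘⊛∙∙???
????∙∙⊚∘∙???
????⊞⊛⊛≋∘???
????⊛∙∘∘∙???
????????????
⊞⊞⊞⊞⊞⊞⊞⊞⊞⊞⊞⊞
⊞⊞⊞⊞⊞⊞⊞⊞⊞⊞⊞⊞

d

????????????
????????????
????????????
???∘∘∘∙∙????
???⊞⊛≋⊛∘∘???
???⊞∘⊛∙∙∘???
???∙∙∙⊚∙∘???
???⊞⊛⊛≋∘∘???
???⊛∙∘∘∙⊛???
????????????
⊞⊞⊞⊞⊞⊞⊞⊞⊞⊞⊞⊞
⊞⊞⊞⊞⊞⊞⊞⊞⊞⊞⊞⊞

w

????????????
????????????
????????????
????????????
???∘∘∘∙∙⊛???
???⊞⊛≋⊛∘∘???
???⊞∘⊛⊚∙∘???
???∙∙∙∘∙∘???
???⊞⊛⊛≋∘∘???
???⊛∙∘∘∙⊛???
????????????
⊞⊞⊞⊞⊞⊞⊞⊞⊞⊞⊞⊞

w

????????????
????????????
????????????
????????????
????⊛≋∘⊞∙???
???∘∘∘∙∙⊛???
???⊞⊛≋⊚∘∘???
???⊞∘⊛∙∙∘???
???∙∙∙∘∙∘???
???⊞⊛⊛≋∘∘???
???⊛∙∘∘∙⊛???
????????????

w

????????????
????????????
????????????
????????????
????≋∘≋∙≋???
????⊛≋∘⊞∙???
???∘∘∘⊚∙⊛???
???⊞⊛≋⊛∘∘???
???⊞∘⊛∙∙∘???
???∙∙∙∘∙∘???
???⊞⊛⊛≋∘∘???
???⊛∙∘∘∙⊛???

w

????????????
????????????
????????????
????????????
????∘⊛⊛⊞∙???
????≋∘≋∙≋???
????⊛≋⊚⊞∙???
???∘∘∘∙∙⊛???
???⊞⊛≋⊛∘∘???
???⊞∘⊛∙∙∘???
???∙∙∙∘∙∘???
???⊞⊛⊛≋∘∘???

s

????????????
????????????
????????????
????∘⊛⊛⊞∙???
????≋∘≋∙≋???
????⊛≋∘⊞∙???
???∘∘∘⊚∙⊛???
???⊞⊛≋⊛∘∘???
???⊞∘⊛∙∙∘???
???∙∙∙∘∙∘???
???⊞⊛⊛≋∘∘???
???⊛∙∘∘∙⊛???

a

????????????
????????????
????????????
?????∘⊛⊛⊞∙??
????∘≋∘≋∙≋??
????⊞⊛≋∘⊞∙??
????∘∘⊚∙∙⊛??
????⊞⊛≋⊛∘∘??
????⊞∘⊛∙∙∘??
????∙∙∙∘∙∘??
????⊞⊛⊛≋∘∘??
????⊛∙∘∘∙⊛??

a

????????????
????????????
????????????
??????∘⊛⊛⊞∙?
????∙∘≋∘≋∙≋?
????∘⊞⊛≋∘⊞∙?
????∘∘⊚∘∙∙⊛?
????∘⊞⊛≋⊛∘∘?
????⊛⊞∘⊛∙∙∘?
?????∙∙∙∘∙∘?
?????⊞⊛⊛≋∘∘?
?????⊛∙∘∘∙⊛?

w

????????????
????????????
????????????
????????????
????∘⊛∘⊛⊛⊞∙?
????∙∘≋∘≋∙≋?
????∘⊞⊚≋∘⊞∙?
????∘∘∘∘∙∙⊛?
????∘⊞⊛≋⊛∘∘?
????⊛⊞∘⊛∙∙∘?
?????∙∙∙∘∙∘?
?????⊞⊛⊛≋∘∘?

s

????????????
????????????
????????????
????∘⊛∘⊛⊛⊞∙?
????∙∘≋∘≋∙≋?
????∘⊞⊛≋∘⊞∙?
????∘∘⊚∘∙∙⊛?
????∘⊞⊛≋⊛∘∘?
????⊛⊞∘⊛∙∙∘?
?????∙∙∙∘∙∘?
?????⊞⊛⊛≋∘∘?
?????⊛∙∘∘∙⊛?

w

????????????
????????????
????????????
????????????
????∘⊛∘⊛⊛⊞∙?
????∙∘≋∘≋∙≋?
????∘⊞⊚≋∘⊞∙?
????∘∘∘∘∙∙⊛?
????∘⊞⊛≋⊛∘∘?
????⊛⊞∘⊛∙∙∘?
?????∙∙∙∘∙∘?
?????⊞⊛⊛≋∘∘?

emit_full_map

∘⊛∘⊛⊛⊞∙
∙∘≋∘≋∙≋
∘⊞⊚≋∘⊞∙
∘∘∘∘∙∙⊛
∘⊞⊛≋⊛∘∘
⊛⊞∘⊛∙∙∘
?∙∙∙∘∙∘
?⊞⊛⊛≋∘∘
?⊛∙∘∘∙⊛

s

????????????
????????????
????????????
????∘⊛∘⊛⊛⊞∙?
????∙∘≋∘≋∙≋?
????∘⊞⊛≋∘⊞∙?
????∘∘⊚∘∙∙⊛?
????∘⊞⊛≋⊛∘∘?
????⊛⊞∘⊛∙∙∘?
?????∙∙∙∘∙∘?
?????⊞⊛⊛≋∘∘?
?????⊛∙∘∘∙⊛?


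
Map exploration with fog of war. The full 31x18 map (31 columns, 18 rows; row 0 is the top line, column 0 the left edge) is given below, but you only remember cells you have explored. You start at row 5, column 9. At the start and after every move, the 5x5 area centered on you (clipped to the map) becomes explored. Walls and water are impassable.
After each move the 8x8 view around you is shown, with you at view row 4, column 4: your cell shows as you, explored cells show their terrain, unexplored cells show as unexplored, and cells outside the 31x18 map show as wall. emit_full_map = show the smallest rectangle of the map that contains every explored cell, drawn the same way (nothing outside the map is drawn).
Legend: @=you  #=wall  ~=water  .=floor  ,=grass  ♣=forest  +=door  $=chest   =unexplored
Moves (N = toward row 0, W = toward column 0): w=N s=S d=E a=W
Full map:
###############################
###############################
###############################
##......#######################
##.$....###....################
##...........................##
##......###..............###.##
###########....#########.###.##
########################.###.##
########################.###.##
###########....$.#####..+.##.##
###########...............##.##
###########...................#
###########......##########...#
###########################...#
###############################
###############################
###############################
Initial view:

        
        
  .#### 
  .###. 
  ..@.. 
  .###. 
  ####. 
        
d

        
        
 .##### 
 .###.. 
 ...@.. 
 .###.. 
 ####.. 
        

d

        
        
.###### 
.###... 
....@.. 
.###... 
####... 
        

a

        
        
 .######
 .###...
 ...@...
 .###...
 ####...
        

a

        
        
  .#####
  .###..
  ..@...
  .###..
  ####..
        

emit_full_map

.######
.###...
..@....
.###...
####...

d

        
        
 .######
 .###...
 ...@...
 .###...
 ####...
        

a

        
        
  .#####
  .###..
  ..@...
  .###..
  ####..
        


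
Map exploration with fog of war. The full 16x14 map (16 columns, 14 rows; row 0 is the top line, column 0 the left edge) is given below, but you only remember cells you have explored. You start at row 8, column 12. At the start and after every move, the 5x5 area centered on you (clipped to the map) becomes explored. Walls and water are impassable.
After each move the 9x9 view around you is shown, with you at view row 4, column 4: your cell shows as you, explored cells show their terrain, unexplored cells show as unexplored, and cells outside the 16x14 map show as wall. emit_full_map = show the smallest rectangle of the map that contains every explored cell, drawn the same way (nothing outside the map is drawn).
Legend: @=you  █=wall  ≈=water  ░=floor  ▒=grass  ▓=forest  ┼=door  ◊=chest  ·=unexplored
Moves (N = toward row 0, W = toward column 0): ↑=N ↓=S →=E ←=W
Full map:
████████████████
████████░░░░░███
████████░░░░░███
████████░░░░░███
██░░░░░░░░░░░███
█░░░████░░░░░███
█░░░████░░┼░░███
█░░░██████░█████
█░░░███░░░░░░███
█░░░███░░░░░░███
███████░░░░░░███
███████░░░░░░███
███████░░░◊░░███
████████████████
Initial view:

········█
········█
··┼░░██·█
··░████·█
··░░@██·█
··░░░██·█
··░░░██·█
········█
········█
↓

········█
··┼░░██·█
··░████·█
··░░░██·█
··░░@██·█
··░░░██·█
··░░░██·█
········█
········█

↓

··┼░░██·█
··░████·█
··░░░██·█
··░░░██·█
··░░@██·█
··░░░██·█
··◊░░██·█
········█
█████████

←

···┼░░██·
···░████·
··░░░░██·
··░░░░██·
··░░@░██·
··░░░░██·
··░◊░░██·
·········
█████████

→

··┼░░██·█
··░████·█
·░░░░██·█
·░░░░██·█
·░░░@██·█
·░░░░██·█
·░◊░░██·█
········█
█████████

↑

········█
··┼░░██·█
··░████·█
·░░░░██·█
·░░░@██·█
·░░░░██·█
·░░░░██·█
·░◊░░██·█
········█

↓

··┼░░██·█
··░████·█
·░░░░██·█
·░░░░██·█
·░░░@██·█
·░░░░██·█
·░◊░░██·█
········█
█████████

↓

··░████·█
·░░░░██·█
·░░░░██·█
·░░░░██·█
·░░░@██·█
·░◊░░██·█
··█████·█
█████████
█████████

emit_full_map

·┼░░██
·░████
░░░░██
░░░░██
░░░░██
░░░@██
░◊░░██
·█████

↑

··┼░░██·█
··░████·█
·░░░░██·█
·░░░░██·█
·░░░@██·█
·░░░░██·█
·░◊░░██·█
··█████·█
█████████

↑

········█
··┼░░██·█
··░████·█
·░░░░██·█
·░░░@██·█
·░░░░██·█
·░░░░██·█
·░◊░░██·█
··█████·█

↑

········█
········█
··┼░░██·█
··░████·█
·░░░@██·█
·░░░░██·█
·░░░░██·█
·░░░░██·█
·░◊░░██·█

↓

········█
··┼░░██·█
··░████·█
·░░░░██·█
·░░░@██·█
·░░░░██·█
·░░░░██·█
·░◊░░██·█
··█████·█

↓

··┼░░██·█
··░████·█
·░░░░██·█
·░░░░██·█
·░░░@██·█
·░░░░██·█
·░◊░░██·█
··█████·█
█████████

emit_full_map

·┼░░██
·░████
░░░░██
░░░░██
░░░@██
░░░░██
░◊░░██
·█████

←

···┼░░██·
···░████·
··░░░░██·
··░░░░██·
··░░@░██·
··░░░░██·
··░◊░░██·
···█████·
█████████

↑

·········
···┼░░██·
··█░████·
··░░░░██·
··░░@░██·
··░░░░██·
··░░░░██·
··░◊░░██·
···█████·

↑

·········
·········
··░┼░░██·
··█░████·
··░░@░██·
··░░░░██·
··░░░░██·
··░░░░██·
··░◊░░██·

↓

·········
··░┼░░██·
··█░████·
··░░░░██·
··░░@░██·
··░░░░██·
··░░░░██·
··░◊░░██·
···█████·

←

·········
···░┼░░██
··██░████
··░░░░░██
··░░@░░██
··░░░░░██
··░░░░░██
···░◊░░██
····█████

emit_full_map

·░┼░░██
██░████
░░░░░██
░░@░░██
░░░░░██
░░░░░██
·░◊░░██
··█████


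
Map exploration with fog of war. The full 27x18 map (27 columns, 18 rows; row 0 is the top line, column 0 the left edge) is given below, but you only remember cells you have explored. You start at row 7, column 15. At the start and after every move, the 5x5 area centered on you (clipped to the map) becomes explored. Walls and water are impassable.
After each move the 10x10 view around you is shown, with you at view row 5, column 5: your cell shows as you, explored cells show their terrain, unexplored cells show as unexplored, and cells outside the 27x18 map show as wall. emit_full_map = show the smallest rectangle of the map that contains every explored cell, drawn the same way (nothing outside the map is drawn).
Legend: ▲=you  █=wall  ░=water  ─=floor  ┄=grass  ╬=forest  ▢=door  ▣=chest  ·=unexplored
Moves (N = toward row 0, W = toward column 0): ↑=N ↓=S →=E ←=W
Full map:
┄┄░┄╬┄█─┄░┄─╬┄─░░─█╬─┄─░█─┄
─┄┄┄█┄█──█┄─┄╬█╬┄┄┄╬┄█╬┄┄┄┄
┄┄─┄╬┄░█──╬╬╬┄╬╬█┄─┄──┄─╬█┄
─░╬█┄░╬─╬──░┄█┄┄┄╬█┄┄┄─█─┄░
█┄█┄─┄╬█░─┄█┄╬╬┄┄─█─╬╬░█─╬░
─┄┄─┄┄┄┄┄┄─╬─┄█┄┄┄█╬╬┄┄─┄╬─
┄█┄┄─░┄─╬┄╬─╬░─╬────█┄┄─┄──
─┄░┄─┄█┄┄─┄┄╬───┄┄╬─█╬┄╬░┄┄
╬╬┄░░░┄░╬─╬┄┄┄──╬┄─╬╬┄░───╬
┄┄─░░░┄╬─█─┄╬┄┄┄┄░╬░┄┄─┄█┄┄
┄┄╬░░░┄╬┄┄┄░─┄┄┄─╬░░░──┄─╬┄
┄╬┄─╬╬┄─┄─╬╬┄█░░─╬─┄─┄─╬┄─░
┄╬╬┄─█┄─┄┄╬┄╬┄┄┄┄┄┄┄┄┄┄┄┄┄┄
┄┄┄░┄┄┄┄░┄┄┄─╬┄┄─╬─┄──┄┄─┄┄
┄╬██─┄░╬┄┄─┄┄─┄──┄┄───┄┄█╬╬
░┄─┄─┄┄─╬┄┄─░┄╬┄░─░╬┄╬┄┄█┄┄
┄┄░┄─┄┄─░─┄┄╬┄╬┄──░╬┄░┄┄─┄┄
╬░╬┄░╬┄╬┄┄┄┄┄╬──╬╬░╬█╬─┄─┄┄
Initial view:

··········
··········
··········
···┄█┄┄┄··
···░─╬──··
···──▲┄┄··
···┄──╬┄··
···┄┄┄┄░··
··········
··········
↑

··········
··········
··········
···╬╬┄┄─··
···┄█┄┄┄··
···░─▲──··
···───┄┄··
···┄──╬┄··
···┄┄┄┄░··
··········

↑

··········
··········
··········
···█┄┄┄╬··
···╬╬┄┄─··
···┄█▲┄┄··
···░─╬──··
···───┄┄··
···┄──╬┄··
···┄┄┄┄░··

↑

██████████
··········
··········
···┄╬╬█┄··
···█┄┄┄╬··
···╬╬▲┄─··
···┄█┄┄┄··
···░─╬──··
···───┄┄··
···┄──╬┄··

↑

██████████
██████████
··········
···╬█╬┄┄··
···┄╬╬█┄··
···█┄▲┄╬··
···╬╬┄┄─··
···┄█┄┄┄··
···░─╬──··
···───┄┄··

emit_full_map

╬█╬┄┄
┄╬╬█┄
█┄▲┄╬
╬╬┄┄─
┄█┄┄┄
░─╬──
───┄┄
┄──╬┄
┄┄┄┄░

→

██████████
██████████
··········
··╬█╬┄┄┄··
··┄╬╬█┄─··
··█┄┄▲╬█··
··╬╬┄┄─█··
··┄█┄┄┄█··
··░─╬──···
··───┄┄···

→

██████████
██████████
··········
·╬█╬┄┄┄╬··
·┄╬╬█┄─┄··
·█┄┄┄▲█┄··
·╬╬┄┄─█─··
·┄█┄┄┄█╬··
·░─╬──····
·───┄┄····

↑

██████████
██████████
██████████
···░░─█╬··
·╬█╬┄┄┄╬··
·┄╬╬█▲─┄··
·█┄┄┄╬█┄··
·╬╬┄┄─█─··
·┄█┄┄┄█╬··
·░─╬──····

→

██████████
██████████
██████████
··░░─█╬─··
╬█╬┄┄┄╬┄··
┄╬╬█┄▲┄─··
█┄┄┄╬█┄┄··
╬╬┄┄─█─╬··
┄█┄┄┄█╬···
░─╬──·····

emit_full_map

··░░─█╬─
╬█╬┄┄┄╬┄
┄╬╬█┄▲┄─
█┄┄┄╬█┄┄
╬╬┄┄─█─╬
┄█┄┄┄█╬·
░─╬──···
───┄┄···
┄──╬┄···
┄┄┄┄░···

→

██████████
██████████
██████████
·░░─█╬─┄··
█╬┄┄┄╬┄█··
╬╬█┄─▲──··
┄┄┄╬█┄┄┄··
╬┄┄─█─╬╬··
█┄┄┄█╬····
─╬──······

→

██████████
██████████
██████████
░░─█╬─┄─··
╬┄┄┄╬┄█╬··
╬█┄─┄▲─┄··
┄┄╬█┄┄┄─··
┄┄─█─╬╬░··
┄┄┄█╬·····
╬──·······

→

██████████
██████████
██████████
░─█╬─┄─░··
┄┄┄╬┄█╬┄··
█┄─┄─▲┄─··
┄╬█┄┄┄─█··
┄─█─╬╬░█··
┄┄█╬······
──········

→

██████████
██████████
██████████
─█╬─┄─░█··
┄┄╬┄█╬┄┄··
┄─┄──▲─╬··
╬█┄┄┄─█─··
─█─╬╬░█─··
┄█╬·······
─·········

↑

██████████
██████████
██████████
██████████
─█╬─┄─░█··
┄┄╬┄█▲┄┄··
┄─┄──┄─╬··
╬█┄┄┄─█─··
─█─╬╬░█─··
┄█╬·······

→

██████████
██████████
██████████
██████████
█╬─┄─░█─·█
┄╬┄█╬▲┄┄·█
─┄──┄─╬█·█
█┄┄┄─█─┄·█
█─╬╬░█─··█
█╬·······█

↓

██████████
██████████
██████████
█╬─┄─░█─·█
┄╬┄█╬┄┄┄·█
─┄──┄▲╬█·█
█┄┄┄─█─┄·█
█─╬╬░█─╬·█
█╬·······█
·········█

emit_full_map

··░░─█╬─┄─░█─
╬█╬┄┄┄╬┄█╬┄┄┄
┄╬╬█┄─┄──┄▲╬█
█┄┄┄╬█┄┄┄─█─┄
╬╬┄┄─█─╬╬░█─╬
┄█┄┄┄█╬······
░─╬──········
───┄┄········
┄──╬┄········
┄┄┄┄░········

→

██████████
██████████
██████████
╬─┄─░█─┄██
╬┄█╬┄┄┄┄██
┄──┄─▲█┄██
┄┄┄─█─┄░██
─╬╬░█─╬░██
╬·······██
········██

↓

██████████
██████████
╬─┄─░█─┄██
╬┄█╬┄┄┄┄██
┄──┄─╬█┄██
┄┄┄─█▲┄░██
─╬╬░█─╬░██
╬··┄─┄╬─██
········██
········██

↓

██████████
╬─┄─░█─┄██
╬┄█╬┄┄┄┄██
┄──┄─╬█┄██
┄┄┄─█─┄░██
─╬╬░█▲╬░██
╬··┄─┄╬─██
···┄─┄──██
········██
········██

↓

╬─┄─░█─┄██
╬┄█╬┄┄┄┄██
┄──┄─╬█┄██
┄┄┄─█─┄░██
─╬╬░█─╬░██
╬··┄─▲╬─██
···┄─┄──██
···┄╬░┄┄██
········██
········██

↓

╬┄█╬┄┄┄┄██
┄──┄─╬█┄██
┄┄┄─█─┄░██
─╬╬░█─╬░██
╬··┄─┄╬─██
···┄─▲──██
···┄╬░┄┄██
···░───╬██
········██
········██

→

┄█╬┄┄┄┄███
──┄─╬█┄███
┄┄─█─┄░███
╬╬░█─╬░███
··┄─┄╬─███
··┄─┄▲─███
··┄╬░┄┄███
··░───╬███
·······███
·······███

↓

──┄─╬█┄███
┄┄─█─┄░███
╬╬░█─╬░███
··┄─┄╬─███
··┄─┄──███
··┄╬░▲┄███
··░───╬███
···┄█┄┄███
·······███
·······███

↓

┄┄─█─┄░███
╬╬░█─╬░███
··┄─┄╬─███
··┄─┄──███
··┄╬░┄┄███
··░──▲╬███
···┄█┄┄███
···┄─╬┄███
·······███
·······███

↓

╬╬░█─╬░███
··┄─┄╬─███
··┄─┄──███
··┄╬░┄┄███
··░───╬███
···┄█▲┄███
···┄─╬┄███
···╬┄─░███
·······███
·······███

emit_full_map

··░░─█╬─┄─░█─┄
╬█╬┄┄┄╬┄█╬┄┄┄┄
┄╬╬█┄─┄──┄─╬█┄
█┄┄┄╬█┄┄┄─█─┄░
╬╬┄┄─█─╬╬░█─╬░
┄█┄┄┄█╬··┄─┄╬─
░─╬──····┄─┄──
───┄┄····┄╬░┄┄
┄──╬┄····░───╬
┄┄┄┄░·····┄█▲┄
··········┄─╬┄
··········╬┄─░


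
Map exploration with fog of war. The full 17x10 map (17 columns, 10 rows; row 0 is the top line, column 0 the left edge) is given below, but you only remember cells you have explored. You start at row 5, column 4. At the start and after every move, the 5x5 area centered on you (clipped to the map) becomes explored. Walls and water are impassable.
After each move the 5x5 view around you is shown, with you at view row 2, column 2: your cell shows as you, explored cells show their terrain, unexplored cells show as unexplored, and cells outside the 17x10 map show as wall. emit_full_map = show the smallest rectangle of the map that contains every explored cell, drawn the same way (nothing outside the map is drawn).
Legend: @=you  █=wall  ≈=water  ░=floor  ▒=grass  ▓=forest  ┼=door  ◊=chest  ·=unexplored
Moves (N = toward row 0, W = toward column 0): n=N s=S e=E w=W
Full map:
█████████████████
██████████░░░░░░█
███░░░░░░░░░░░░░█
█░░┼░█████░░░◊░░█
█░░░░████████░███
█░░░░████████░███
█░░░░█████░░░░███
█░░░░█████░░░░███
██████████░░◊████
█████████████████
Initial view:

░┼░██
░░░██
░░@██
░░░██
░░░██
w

░░┼░█
░░░░█
░░@░█
░░░░█
░░░░█

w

█░░┼░
█░░░░
█░@░░
█░░░░
█░░░░

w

██░░┼
██░░░
██@░░
██░░░
██░░░

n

████░
██░░┼
██@░░
██░░░
██░░░

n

█████
████░
██@░┼
██░░░
██░░░

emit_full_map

████···
███░···
█@░┼░██
█░░░░██
█░░░░██
█░░░░██
█░░░░██

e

█████
███░░
█░@┼░
█░░░░
█░░░░

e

█████
██░░░
░░@░█
░░░░█
░░░░█

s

██░░░
░░┼░█
░░@░█
░░░░█
░░░░█

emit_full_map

██████·
███░░░·
█░░┼░██
█░░@░██
█░░░░██
█░░░░██
█░░░░██
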